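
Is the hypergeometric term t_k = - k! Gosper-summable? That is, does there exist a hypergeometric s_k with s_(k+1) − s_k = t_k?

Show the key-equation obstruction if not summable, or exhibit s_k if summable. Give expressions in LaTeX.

No. Not Gosper-summable.

Ratio r(k) = k + 1.
Take A(k)=k + 1, B(k)=1, C(k)=1.
f must satisfy (k + 1)·f(k+1) − (1)·f(k) = 1.
Bound: deg f ≤ -1.
Negative degree bound (-1): no f exists, t_k not Gosper-summable.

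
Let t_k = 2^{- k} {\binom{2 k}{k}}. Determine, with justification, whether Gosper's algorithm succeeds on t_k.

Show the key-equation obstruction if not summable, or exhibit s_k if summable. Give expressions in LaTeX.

No — t_k has no hypergeometric antidifference.

The ratio is (2*k + 1)/(k + 1).
Gosper form: A/B · C(k+1)/C(k) with A=2*k + 1, B=k + 1, C=1.
f must satisfy (2*k + 1)·f(k+1) − (k)·f(k) = 1.
From deg A=1, deg B=1, deg C=0: d=-1.
Bound -1 < 0, so the key equation has no polynomial solution.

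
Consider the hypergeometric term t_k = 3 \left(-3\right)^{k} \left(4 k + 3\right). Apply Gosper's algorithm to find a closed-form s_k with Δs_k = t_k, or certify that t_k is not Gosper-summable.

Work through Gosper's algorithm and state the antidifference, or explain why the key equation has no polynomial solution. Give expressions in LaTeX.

s_k = \left(-3\right)^{k + 1} k

r(k) = 3*(-4*k - 7)/(4*k + 3) after simplifying.
Take A(k)=-3, B(k)=1, C(k)=k + 3/4.
f must satisfy (-3)·f(k+1) − (1)·f(k) = k + 3/4.
From deg A=0, deg B=0, deg C=1: d=1.
Coefficient equations give f(k) = -k/4.
Get s_k = R·t_k = (-3)**(k + 1)*k with R(k) = B(k−1)f(k)/C(k) = -k/(4*k + 3).
Check: Δs_k = 3*(-3)**k*(4*k + 3). ✓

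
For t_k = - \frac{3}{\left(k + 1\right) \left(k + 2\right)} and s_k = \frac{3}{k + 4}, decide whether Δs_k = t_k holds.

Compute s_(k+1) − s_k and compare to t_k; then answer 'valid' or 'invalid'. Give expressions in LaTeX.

Invalid: residual \frac{18 \left(k + 3\right)}{k^{4} + 12 k^{3} + 49 k^{2} + 78 k + 40} ≠ 0.

s_(k+1) = 3/(k + 5)
s_(k+1) − s_k = -3/((k + 4)*(k + 5))
(s_(k+1) − s_k) − t_k = 18*(k + 3)/(k**4 + 12*k**3 + 49*k**2 + 78*k + 40)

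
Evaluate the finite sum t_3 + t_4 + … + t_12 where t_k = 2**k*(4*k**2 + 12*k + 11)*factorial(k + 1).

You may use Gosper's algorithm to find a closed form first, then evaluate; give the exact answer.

The ratio is 2*(4*k**3 + 28*k**2 + 67*k + 54)/(4*k**2 + 12*k + 11).
So A=2*k + 4 and B=1, with C=k**2 + 3*k + 11/4.
Solve (2*k + 4)·f(k+1) − (1)·f(k) = k**2 + 3*k + 11/4.
d = 1 from the (1,0,2) case.
Solving with deg f ≤ 1: f(k) = (2*k + 1)/4.
Certificate R = B(k−1)f/C = (2*k + 1)/(4*k**2 + 12*k + 11) gives s_k = 2**k*(2*k + 1)*factorial(k + 1).
Δs = 2**k*(4*k**2 + 12*k + 11)*factorial(k + 1), as required.
Telescoping: Σ = s_(13) − s_(3) = 19282443160780800 − (1344) = 19282443160779456.

Σ = 19282443160779456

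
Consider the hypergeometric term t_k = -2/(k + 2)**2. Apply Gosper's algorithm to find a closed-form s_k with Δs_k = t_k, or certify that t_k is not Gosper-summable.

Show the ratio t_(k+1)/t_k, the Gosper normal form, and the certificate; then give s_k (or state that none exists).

not Gosper-summable; s_k does not exist

t_(k+1)/t_k = (k + 2)**2/(k + 3)**2.
So A=k**2 + 4*k + 4 and B=k**2 + 6*k + 9, with C=1.
Set up (k**2 + 4*k + 4)·f(k+1) − (k**2 + 4*k + 4)·f(k) − (1) = 0.
From deg A=2, deg B=2, deg C=0: d=0.
Write f(k) = c0. Then LHS − RHS = -1, requiring -1 = 0: contradictory. No certificate.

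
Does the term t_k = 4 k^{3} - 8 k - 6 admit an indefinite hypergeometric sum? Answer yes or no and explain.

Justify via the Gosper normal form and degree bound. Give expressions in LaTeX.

Compute t_(k+1)/t_k: get (4*k - 2*(k + 1)**3 + 7)/(-2*k**3 + 4*k + 3).
Factor: A=1; B=1; C=k**3 - 2*k - 3/2.
Key eq: (1)·f(k+1) = (1)·f(k) + (k**3 - 2*k - 3/2).
Bound: deg f ≤ 4.
Solving with deg f ≤ 4: f(k) = k*(k**3 - 2*k**2 - 3*k - 2)/4.
Certificate R = B(k−1)f/C = k*(k**3 - 2*k**2 - 3*k - 2)/(2*(2*k**3 - 4*k - 3)) gives s_k = k*(k**3 - 2*k**2 - 3*k - 2).
s_(k+1) − s_k = 4*k**3 - 8*k - 6 = t_k.

Yes. s_k = k \left(k^{3} - 2 k^{2} - 3 k - 2\right).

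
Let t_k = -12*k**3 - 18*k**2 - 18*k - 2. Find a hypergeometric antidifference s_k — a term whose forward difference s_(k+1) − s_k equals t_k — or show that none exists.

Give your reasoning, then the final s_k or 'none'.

Step 1: r(k) = (6*k**3 + 27*k**2 + 45*k + 25)/(6*k**3 + 9*k**2 + 9*k + 1).
A = 1, B = 1, C = k**3 + 3*k**2/2 + 3*k/2 + 1/6.
Key eq: (1)·f(k+1) = (1)·f(k) + (k**3 + 3*k**2/2 + 3*k/2 + 1/6).
Bound: deg f ≤ 4.
Solve for f: f(k) = k*(3*k**3 + 3*k - 4)/12 (degree 4 ≤ 4).
So s_k = (B(k−1)f/C)·t_k = (k*(3*k**3 + 3*k - 4)/(2*(6*k**3 + 9*k**2 + 9*k + 1)))·t_k = k*(-3*k**3 - 3*k + 4).
Verify: -12*k**3 - 18*k**2 - 18*k - 2 matches t_k.

s_k = k*(-3*k**3 - 3*k + 4)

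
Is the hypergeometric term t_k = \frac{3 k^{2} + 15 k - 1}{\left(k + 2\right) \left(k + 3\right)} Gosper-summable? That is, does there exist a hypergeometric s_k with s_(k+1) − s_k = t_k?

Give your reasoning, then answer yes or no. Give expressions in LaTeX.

The ratio is (k + 2)*(15*k + 3*(k + 1)**2 + 14)/((k + 4)*(3*k**2 + 15*k - 1)).
A = k + 2, B = k + 4, C = k**2 + 5*k - 1/3.
Set up (k + 2)·f(k+1) − (k + 3)·f(k) − (k**2 + 5*k - 1/3) = 0.
d = 2 from the (1,1,2) case.
A polynomial solution: f(k) = k*(6*k - 7)/6.
R(k) = B(k−1)·f(k)/C(k) = k*(k + 3)*(6*k - 7)/(2*(3*k**2 + 15*k - 1)); s_k = R·t_k = k*(6*k - 7)/(2*(k + 2)).
s_(k+1) − s_k = (3*k**2 + 15*k - 1)/(k**2 + 5*k + 6) = t_k.

Yes. s_k = \frac{k \left(6 k - 7\right)}{2 \left(k + 2\right)}.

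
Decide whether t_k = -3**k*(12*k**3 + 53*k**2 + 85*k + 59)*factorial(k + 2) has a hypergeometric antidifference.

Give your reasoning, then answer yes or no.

Yes. s_k = -3**k*(4*k**2 - k + 4)*factorial(k + 2).

The ratio is 3*(12*k**4 + 125*k**3 + 494*k**2 + 890*k + 627)/(12*k**3 + 53*k**2 + 85*k + 59).
Take A(k)=3*k + 9, B(k)=1, C(k)=k**3 + 53*k**2/12 + 85*k/12 + 59/12.
Need (3*k + 9)·f(k+1) − (1)·f(k) = k**3 + 53*k**2/12 + 85*k/12 + 59/12.
d = 2 from the (1,0,3) case.
Solve for f: f(k) = (4*k**2 - k + 4)/12 (degree 2 ≤ 2).
R(k) = B(k−1)·f(k)/C(k) = (4*k**2 - k + 4)/(12*k**3 + 53*k**2 + 85*k + 59); s_k = R·t_k = -3**k*(4*k**2 - k + 4)*factorial(k + 2).
s_(k+1) − s_k = -3**k*(12*k**3 + 53*k**2 + 85*k + 59)*factorial(k + 2) = t_k.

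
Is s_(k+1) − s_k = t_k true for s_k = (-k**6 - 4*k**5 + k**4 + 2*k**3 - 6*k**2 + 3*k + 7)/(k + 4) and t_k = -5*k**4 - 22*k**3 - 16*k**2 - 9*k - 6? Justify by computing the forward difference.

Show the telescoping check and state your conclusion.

s_(k+1) = (-k**6 - 10*k**5 - 34*k**4 - 54*k**3 - 49*k**2 - 25*k + 2)/(k + 5)
s_(k+1) − s_k = (-5*k**6 - 55*k**5 - 197*k**4 - 269*k**3 - 194*k**2 - 120*k - 27)/(k**2 + 9*k + 20)
(s_(k+1) − s_k) − t_k = 3*(4*k**5 + 39*k**4 + 108*k**3 + 71*k**2 + 38*k + 31)/(k**2 + 9*k + 20)

Invalid: residual 3*(4*k**5 + 39*k**4 + 108*k**3 + 71*k**2 + 38*k + 31)/(k**2 + 9*k + 20) ≠ 0.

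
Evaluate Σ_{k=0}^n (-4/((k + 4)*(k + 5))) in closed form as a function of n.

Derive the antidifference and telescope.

S(n) = (-n - 1)/(n + 5)

t_(k+1)/t_k = (k + 4)/(k + 6).
So A=k + 4 and B=k + 6, with C=1.
Key eq: (k + 4)·f(k+1) = (k + 5)·f(k) + (1).
d = 1 from the (1,1,0) case.
Match coefficients ⇒ f(k) = k/4.
So s_k = (B(k−1)f/C)·t_k = (k*(k + 5)/4)·t_k = -k/(k + 4).
Δs = -4/(k**2 + 9*k + 20), as required.
Σ_(k=0)^n t_k = s_(n+1) − s_(0) = ((-n - 1)/(n + 5)) − (0), i.e. (-n - 1)/(n + 5).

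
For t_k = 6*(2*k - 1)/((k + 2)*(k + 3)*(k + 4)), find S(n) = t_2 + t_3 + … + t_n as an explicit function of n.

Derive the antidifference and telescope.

S(n) = 3*(11*n**2 - 3*n - 8)/(20*(n**2 + 7*n + 12))

The ratio is (k + 2)*(2*k + 1)/((k + 5)*(2*k - 1)).
Factor: A=k + 2; B=k + 5; C=k - 1/2.
f must satisfy (k + 2)·f(k+1) − (k + 4)·f(k) = k - 1/2.
deg f ≤ 2 (via 1,1,1).
Match coefficients ⇒ f(k) = k*(k - 3)/8.
Get s_k = R·t_k = 3*k*(k - 3)/(2*(k + 2)*(k + 3)) with R(k) = B(k−1)f(k)/C(k) = k*(k - 3)*(k + 4)/(4*(2*k - 1)).
Verify: 6*(2*k - 1)/(k**3 + 9*k**2 + 26*k + 24) matches t_k.
s_(n+1) = 3*(n**2 - n - 2)/(2*(n**2 + 7*n + 12)) and s_(2) = -3/20, so S(n) = 3*(11*n**2 - 3*n - 8)/(20*(n**2 + 7*n + 12)).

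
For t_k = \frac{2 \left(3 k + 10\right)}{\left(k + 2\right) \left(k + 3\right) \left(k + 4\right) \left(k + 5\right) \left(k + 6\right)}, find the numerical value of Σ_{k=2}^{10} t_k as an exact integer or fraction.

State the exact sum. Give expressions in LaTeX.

The ratio is (k + 2)*(3*k + 13)/((k + 7)*(3*k + 10)).
Normal form (A,B,C) = (k + 2, k + 7, k + 10/3).
Key eq: (k + 2)·f(k+1) = (k + 6)·f(k) + (k + 10/3).
Bound: deg f ≤ 4.
Coefficient equations give f(k) = k*(k + 3)*(k**2 + 11*k + 38)/120.
Get s_k = R·t_k = k*(k**2 + 11*k + 38)/(20*(k**3 + 11*k**2 + 38*k + 40)) with R(k) = B(k−1)f(k)/C(k) = k*(k + 3)*(k + 6)*(k**2 + 11*k + 38)/(40*(3*k + 10)).
Δs = 2*(3*k + 10)/(k**5 + 20*k**4 + 155*k**3 + 580*k**2 + 1044*k + 720), as required.
Sum = s_(11) − s_(2); s_(11) = 77/1560, s_(2) = 4/105 ⇒ 41/3640.

Σ = 41/3640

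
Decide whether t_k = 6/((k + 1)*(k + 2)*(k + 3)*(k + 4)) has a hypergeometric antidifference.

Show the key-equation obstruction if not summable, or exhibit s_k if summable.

r(k) = (k + 1)/(k + 5) after simplifying.
Factor: A=k + 1; B=k + 5; C=1.
f must satisfy (k + 1)·f(k+1) − (k + 4)·f(k) = 1.
Degrees (1,1,0) ⇒ d ≤ 3.
Solve for f: f(k) = k*(k**2 + 6*k + 11)/18 (degree 3 ≤ 3).
Then R = B(k−1)f/C = k*(k + 4)*(k**2 + 6*k + 11)/18, so s_k = R(k)·t_k = k*(k**2 + 6*k + 11)/(3*(k + 1)*(k + 2)*(k + 3)).
s_(k+1) − s_k = 6/(k**4 + 10*k**3 + 35*k**2 + 50*k + 24) = t_k.

Yes. s_k = k*(k**2 + 6*k + 11)/(3*(k + 1)*(k + 2)*(k + 3)).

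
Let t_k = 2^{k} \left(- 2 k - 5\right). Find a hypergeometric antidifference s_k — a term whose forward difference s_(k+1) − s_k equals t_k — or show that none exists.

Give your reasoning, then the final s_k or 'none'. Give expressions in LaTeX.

s_k = 2^{k} \left(- 2 k - 1\right)

Ratio r(k) = 2*(2*k + 7)/(2*k + 5).
Gosper form: A/B · C(k+1)/C(k) with A=2, B=1, C=k + 5/2.
f must satisfy (2)·f(k+1) − (1)·f(k) = k + 5/2.
Degrees (0,0,1) ⇒ d ≤ 1.
Coefficient equations give f(k) = (2*k + 1)/2.
Then R = B(k−1)f/C = (2*k + 1)/(2*k + 5), so s_k = R(k)·t_k = 2**k*(-2*k - 1).
s_(k+1) − s_k = 2**k*(-2*k - 5) = t_k.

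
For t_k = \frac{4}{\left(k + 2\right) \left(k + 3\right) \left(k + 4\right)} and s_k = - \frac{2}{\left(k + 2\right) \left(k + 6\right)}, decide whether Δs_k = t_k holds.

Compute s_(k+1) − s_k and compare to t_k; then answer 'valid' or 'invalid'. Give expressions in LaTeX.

Invalid: residual \frac{6 \left(- 3 k - 16\right)}{k^{5} + 22 k^{4} + 185 k^{3} + 740 k^{2} + 1404 k + 1008} ≠ 0.

s_(k+1) = -2/((k + 3)*(k + 7))
s_(k+1) − s_k = 2*(2*k + 9)/(k**4 + 18*k**3 + 113*k**2 + 288*k + 252)
(s_(k+1) − s_k) − t_k = 6*(-3*k - 16)/(k**5 + 22*k**4 + 185*k**3 + 740*k**2 + 1404*k + 1008)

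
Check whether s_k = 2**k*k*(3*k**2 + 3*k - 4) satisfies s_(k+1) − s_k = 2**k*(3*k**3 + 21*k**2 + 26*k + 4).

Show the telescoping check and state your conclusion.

valid; difference matches t_k

s_(k+1) = 2**(k + 1)*(k + 1)*(3*k + 3*(k + 1)**2 - 1)
s_(k+1) − s_k = 2**k*(3*k**3 + 21*k**2 + 26*k + 4)
(s_(k+1) − s_k) − t_k = 0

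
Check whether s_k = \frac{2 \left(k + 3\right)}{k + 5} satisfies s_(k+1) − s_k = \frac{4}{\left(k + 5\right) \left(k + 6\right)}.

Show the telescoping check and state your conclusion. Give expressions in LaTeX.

s_(k+1) = 2*(k + 4)/(k + 6)
s_(k+1) − s_k = 4/(k**2 + 11*k + 30)
(s_(k+1) − s_k) − t_k = 0

Valid — Δs_k = t_k.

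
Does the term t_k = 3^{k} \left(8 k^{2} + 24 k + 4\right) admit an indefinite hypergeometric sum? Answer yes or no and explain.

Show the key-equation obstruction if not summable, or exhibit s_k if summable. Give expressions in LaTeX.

Yes. s_k = 4 \cdot 3^{k} \left(k^{2} - 1\right).

Step 1: r(k) = 3*(2*k**2 + 10*k + 9)/(2*k**2 + 6*k + 1).
Factor: A=3; B=1; C=k**2 + 3*k + 1/2.
Key eq: (3)·f(k+1) = (1)·f(k) + (k**2 + 3*k + 1/2).
From deg A=0, deg B=0, deg C=2: d=2.
A polynomial solution: f(k) = (k - 1)*(k + 1)/2.
Then R = B(k−1)f/C = (k - 1)*(k + 1)/(2*k**2 + 6*k + 1), so s_k = R(k)·t_k = 4*3**k*(k**2 - 1).
Check: Δs_k = 3**k*(8*k**2 + 24*k + 4). ✓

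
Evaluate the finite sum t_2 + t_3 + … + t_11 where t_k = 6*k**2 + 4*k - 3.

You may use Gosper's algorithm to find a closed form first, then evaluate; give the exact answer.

The ratio is (6*k**2 + 16*k + 7)/(6*k**2 + 4*k - 3).
Normal form (A,B,C) = (1, 1, k**2 + 2*k/3 - 1/2).
f must satisfy (1)·f(k+1) − (1)·f(k) = k**2 + 2*k/3 - 1/2.
deg f ≤ 3 (via 0,0,2).
A polynomial solution: f(k) = k*(2*k**2 - k - 4)/6.
Get s_k = R·t_k = k*(2*k**2 - k - 4) with R(k) = B(k−1)f(k)/C(k) = k*(2*k**2 - k - 4)/(6*k**2 + 4*k - 3).
s_(k+1) − s_k = 6*k**2 + 4*k - 3 = t_k.
Evaluate s at k=12 and k=2: 3264 and 4; difference 3260.

Σ = 3260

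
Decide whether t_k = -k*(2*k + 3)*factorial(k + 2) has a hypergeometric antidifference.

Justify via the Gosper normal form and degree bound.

r(k) = (k + 1)*(k + 3)*(2*k + 5)/(k*(2*k + 3)) after simplifying.
So A=k + 3 and B=1, with C=k**2 + 3*k/2.
f must satisfy (k + 3)·f(k+1) − (1)·f(k) = k**2 + 3*k/2.
Bound: deg f ≤ 1.
Solve for f: f(k) = (2*k - 3)/2 (degree 1 ≤ 1).
Get s_k = R·t_k = -(2*k - 3)*factorial(k + 2) with R(k) = B(k−1)f(k)/C(k) = (2*k - 3)/(k*(2*k + 3)).
Verify: -k*(2*k + 3)*factorial(k + 2) matches t_k.

Yes. s_k = -(2*k - 3)*factorial(k + 2).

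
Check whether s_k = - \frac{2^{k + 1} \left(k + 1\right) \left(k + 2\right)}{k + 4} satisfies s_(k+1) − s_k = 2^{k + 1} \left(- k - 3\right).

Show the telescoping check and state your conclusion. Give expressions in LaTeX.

Invalid: residual \frac{2^{k + 2} \left(k^{2} + 6 k + 11\right)}{k^{2} + 9 k + 20} ≠ 0.

s_(k+1) = -2**(k + 2)*(k + 2)*(k + 3)/(k + 5)
s_(k+1) − s_k = 2**(k + 1)*(-k**3 - 10*k**2 - 35*k - 38)/(k**2 + 9*k + 20)
(s_(k+1) − s_k) − t_k = 2**(k + 2)*(k**2 + 6*k + 11)/(k**2 + 9*k + 20)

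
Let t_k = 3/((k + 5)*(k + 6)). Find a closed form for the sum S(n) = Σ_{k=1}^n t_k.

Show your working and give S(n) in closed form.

Ratio r(k) = (k + 5)/(k + 7).
A = k + 5, B = k + 7, C = 1.
f must satisfy (k + 5)·f(k+1) − (k + 6)·f(k) = 1.
Bound: deg f ≤ 1.
Solving with deg f ≤ 1: f(k) = k/5.
So s_k = (B(k−1)f/C)·t_k = (k*(k + 6)/5)·t_k = 3*k/(5*(k + 5)).
Verify: 3/(k**2 + 11*k + 30) matches t_k.
Telescope: S(n) = s_(n+1) − s_(1) = 3*(n + 1)/(5*(n + 6)) − (1/10) = n/(2*(n + 6)).

S(n) = n/(2*(n + 6))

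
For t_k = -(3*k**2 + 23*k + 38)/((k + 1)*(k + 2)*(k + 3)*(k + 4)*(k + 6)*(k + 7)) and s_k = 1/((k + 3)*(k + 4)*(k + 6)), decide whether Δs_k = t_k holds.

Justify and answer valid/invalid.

Invalid: residual 12*(k**2 + 8*k + 13)/(k**7 + 28*k**6 + 322*k**5 + 1960*k**4 + 6769*k**3 + 13132*k**2 + 13068*k + 5040) ≠ 0.

s_(k+1) = 1/((k + 4)*(k + 5)*(k + 7))
s_(k+1) − s_k = ((k + 3)*(k + 6) - (k + 5)*(k + 7))/((k + 3)*(k + 4)*(k + 5)*(k + 6)*(k + 7))
(s_(k+1) − s_k) − t_k = 12*(k**2 + 8*k + 13)/(k**7 + 28*k**6 + 322*k**5 + 1960*k**4 + 6769*k**3 + 13132*k**2 + 13068*k + 5040)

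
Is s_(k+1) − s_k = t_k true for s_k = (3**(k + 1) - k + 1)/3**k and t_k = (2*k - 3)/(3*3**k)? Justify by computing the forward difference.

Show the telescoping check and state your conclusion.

Valid: the claim telescopes to t_k.

s_(k+1) = 3 - k/(3*3**k)
s_(k+1) − s_k = (2*k - 3)/(3*3**k)
(s_(k+1) − s_k) − t_k = 0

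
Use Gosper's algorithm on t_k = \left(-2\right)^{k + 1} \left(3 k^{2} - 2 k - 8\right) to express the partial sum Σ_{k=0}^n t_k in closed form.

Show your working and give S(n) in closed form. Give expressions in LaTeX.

Compute t_(k+1)/t_k: get 2*(-3*k**2 - 4*k + 7)/(3*k**2 - 2*k - 8).
Factor: A=-2; B=1; C=k**2 - 2*k/3 - 8/3.
Key eq: (-2)·f(k+1) = (1)·f(k) + (k**2 - 2*k/3 - 8/3).
From deg A=0, deg B=0, deg C=2: d=2.
Solving with deg f ≤ 2: f(k) = -(k**2 - 2*k - 2)/3.
Get s_k = R·t_k = (-2)**(k + 1)*(-k**2 + 2*k + 2) with R(k) = B(k−1)f(k)/C(k) = -(k**2 - 2*k - 2)/((k - 2)*(3*k + 4)).
Verify: (-2)**(k + 1)*(3*k**2 - 2*k - 8) matches t_k.
Evaluate: s_(n+1) = (-2)**(n + 2)*(3 - n**2); subtract s_(0) = -4 ⇒ S(n) = -4*(-2)**n*n**2 + 12*(-2)**n + 4.

S(n) = - 4 \left(-2\right)^{n} n^{2} + 12 \left(-2\right)^{n} + 4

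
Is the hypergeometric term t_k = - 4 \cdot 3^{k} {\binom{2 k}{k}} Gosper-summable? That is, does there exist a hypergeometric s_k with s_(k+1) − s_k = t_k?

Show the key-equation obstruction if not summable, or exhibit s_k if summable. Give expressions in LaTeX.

t_(k+1)/t_k = 6*(2*k + 1)/(k + 1).
Normal form (A,B,C) = (12*k + 6, k + 1, 1).
Need (12*k + 6)·f(k+1) − (k)·f(k) = 1.
From deg A=1, deg B=1, deg C=0: d=-1.
Bound -1 < 0, so the key equation has no polynomial solution.

No — negative degree bound, so no certificate f.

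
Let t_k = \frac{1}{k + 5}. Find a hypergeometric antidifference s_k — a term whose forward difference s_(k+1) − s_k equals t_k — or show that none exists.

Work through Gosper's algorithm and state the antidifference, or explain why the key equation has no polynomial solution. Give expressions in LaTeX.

r(k) = (k + 5)/(k + 6) after simplifying.
Take A(k)=k + 5, B(k)=k + 6, C(k)=1.
Need (k + 5)·f(k+1) − (k + 5)·f(k) = 1.
deg f ≤ 0 (via 1,1,0).
Put f(k) = c0: A·f(k+1) − B(k−1)·f(k) − C = -1; need -1 = 0 — inconsistent ⇒ no f, not summable.

no hypergeometric antidifference exists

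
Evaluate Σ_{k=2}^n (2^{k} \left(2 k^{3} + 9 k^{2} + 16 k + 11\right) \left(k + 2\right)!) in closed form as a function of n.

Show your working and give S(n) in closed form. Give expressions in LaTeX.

S(n) = 2 \cdot 2^{n} n^{2} \left(n + 3\right)! + 4 \cdot 2^{n} n \left(n + 3\right)! + 4 \cdot 2^{n} \left(n + 3\right)! - 480

r(k) = 2*(2*k**4 + 21*k**3 + 85*k**2 + 158*k + 114)/(2*k**3 + 9*k**2 + 16*k + 11) after simplifying.
A = 2*k + 6, B = 1, C = k**3 + 9*k**2/2 + 8*k + 11/2.
f must satisfy (2*k + 6)·f(k+1) − (1)·f(k) = k**3 + 9*k**2/2 + 8*k + 11/2.
Bound: deg f ≤ 2.
A polynomial solution: f(k) = (k**2 + 1)/2.
Get s_k = R·t_k = 2**k*(k**2 + 1)*factorial(k + 2) with R(k) = B(k−1)f(k)/C(k) = (k**2 + 1)/(2*k**3 + 9*k**2 + 16*k + 11).
s_(k+1) − s_k = 2**k*(2*k**3 + 9*k**2 + 16*k + 11)*factorial(k + 2) = t_k.
Telescope: S(n) = s_(n+1) − s_(2) = 2**(n + 1)*(n**2 + 2*n + 2)*factorial(n + 3) − (480) = 2*2**n*n**2*factorial(n + 3) + 4*2**n*n*factorial(n + 3) + 4*2**n*factorial(n + 3) - 480.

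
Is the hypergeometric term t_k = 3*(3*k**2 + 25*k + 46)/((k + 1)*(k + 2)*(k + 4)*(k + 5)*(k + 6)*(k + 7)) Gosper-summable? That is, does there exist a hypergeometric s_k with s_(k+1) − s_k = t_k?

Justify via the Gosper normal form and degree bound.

Step 1: r(k) = (k + 1)*(k + 4)*(25*k + 3*(k + 1)**2 + 71)/((k + 3)*(k + 8)*(3*k**2 + 25*k + 46)).
Gosper form: A/B · C(k+1)/C(k) with A=k + 1, B=k + 8, C=k**3 + 34*k**2/3 + 121*k/3 + 46.
Solve (k + 1)·f(k+1) − (k + 7)·f(k) = k**3 + 34*k**2/3 + 121*k/3 + 46.
From deg A=1, deg B=1, deg C=3: d=6.
A polynomial solution: f(k) = k*(k + 2)*(k + 3)*(k + 5)*(k**2 + 11*k + 34)/72.
R(k) = B(k−1)·f(k)/C(k) = k*(k + 2)*(k + 5)*(k + 7)*(k**2 + 11*k + 34)/(24*(3*k**2 + 25*k + 46)); s_k = R·t_k = k*(k**2 + 11*k + 34)/(8*(k**3 + 11*k**2 + 34*k + 24)).
Verify: 3*(3*k**2 + 25*k + 46)/(k**6 + 25*k**5 + 247*k**4 + 1219*k**3 + 3112*k**2 + 3796*k + 1680) matches t_k.

Yes. s_k = k*(k**2 + 11*k + 34)/(8*(k**3 + 11*k**2 + 34*k + 24)).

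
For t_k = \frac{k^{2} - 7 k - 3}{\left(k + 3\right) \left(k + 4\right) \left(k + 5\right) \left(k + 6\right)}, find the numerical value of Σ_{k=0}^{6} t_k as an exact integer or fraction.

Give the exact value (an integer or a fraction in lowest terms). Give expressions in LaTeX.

Σ = -49/1320

The ratio is (k**3 - 2*k**2 - 24*k - 27)/(k**3 - 52*k - 21).
A = k + 3, B = k + 7, C = k**2 - 7*k - 3.
Solve (k + 3)·f(k+1) − (k + 6)·f(k) = k**2 - 7*k - 3.
deg f ≤ 3 (via 1,1,2).
A polynomial solution: f(k) = -k**2.
R(k) = B(k−1)·f(k)/C(k) = -k**2*(k + 6)/(k**2 - 7*k - 3); s_k = R·t_k = -k**2/((k + 3)*(k + 4)*(k + 5)).
s_(k+1) − s_k = (k**2 - 7*k - 3)/(k**4 + 18*k**3 + 119*k**2 + 342*k + 360) = t_k.
Σ_(k=0)^(6) t_k = s_(7) − s_(0) = -49/1320 − (0) = -49/1320.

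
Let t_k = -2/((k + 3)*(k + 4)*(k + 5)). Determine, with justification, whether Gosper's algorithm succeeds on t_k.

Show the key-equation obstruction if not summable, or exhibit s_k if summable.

The ratio is (k + 3)/(k + 6).
So A=k + 3 and B=k + 6, with C=1.
Key eq: (k + 3)·f(k+1) = (k + 5)·f(k) + (1).
deg f ≤ 2 (via 1,1,0).
Coefficient equations give f(k) = k*(k + 7)/24.
Get s_k = R·t_k = k*(-k - 7)/(12*(k + 3)*(k + 4)) with R(k) = B(k−1)f(k)/C(k) = k*(k + 5)*(k + 7)/24.
Check: Δs_k = -2/(k**3 + 12*k**2 + 47*k + 60). ✓

Yes. s_k = k*(-k - 7)/(12*(k + 3)*(k + 4)).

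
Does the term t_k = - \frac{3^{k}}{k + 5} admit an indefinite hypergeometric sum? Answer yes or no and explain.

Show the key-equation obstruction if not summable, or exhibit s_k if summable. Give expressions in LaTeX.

No — t_k has no hypergeometric antidifference.

The ratio is 3*(k + 5)/(k + 6).
A = 3*k + 15, B = k + 6, C = 1.
Solve (3*k + 15)·f(k+1) − (k + 5)·f(k) = 1.
deg f ≤ -1 (via 1,1,0).
deg f ≤ -1 is impossible — no certificate.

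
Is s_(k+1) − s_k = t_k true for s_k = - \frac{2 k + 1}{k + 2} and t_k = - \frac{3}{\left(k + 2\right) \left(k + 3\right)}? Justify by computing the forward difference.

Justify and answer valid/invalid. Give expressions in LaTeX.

s_(k+1) = (-2*k - 3)/(k + 3)
s_(k+1) − s_k = -3/(k**2 + 5*k + 6)
(s_(k+1) − s_k) − t_k = 0

Valid: the claim telescopes to t_k.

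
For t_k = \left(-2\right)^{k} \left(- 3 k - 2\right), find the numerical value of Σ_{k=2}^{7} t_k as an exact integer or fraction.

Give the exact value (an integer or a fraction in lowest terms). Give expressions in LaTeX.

Σ = 2040

t_(k+1)/t_k = 2*(-3*k - 5)/(3*k + 2).
So A=-2 and B=1, with C=k + 2/3.
Set up (-2)·f(k+1) − (1)·f(k) − (k + 2/3) = 0.
Bound: deg f ≤ 1.
A polynomial solution: f(k) = -k/3.
Get s_k = R·t_k = (-2)**k*k with R(k) = B(k−1)f(k)/C(k) = -k/(3*k + 2).
Check: Δs_k = (-2)**k*(-3*k - 2). ✓
Telescoping: Σ = s_(8) − s_(2) = 2048 − (8) = 2040.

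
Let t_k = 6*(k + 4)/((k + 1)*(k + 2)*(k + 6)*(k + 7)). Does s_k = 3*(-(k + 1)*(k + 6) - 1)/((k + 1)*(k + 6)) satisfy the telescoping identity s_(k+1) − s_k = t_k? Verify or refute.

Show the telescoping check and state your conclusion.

s_(k+1) = 3*(-(k + 2)*(k + 7) - 1)/((k + 2)*(k + 7))
s_(k+1) − s_k = 6*(k + 4)/(k**4 + 16*k**3 + 83*k**2 + 152*k + 84)
(s_(k+1) − s_k) − t_k = 0

valid; difference matches t_k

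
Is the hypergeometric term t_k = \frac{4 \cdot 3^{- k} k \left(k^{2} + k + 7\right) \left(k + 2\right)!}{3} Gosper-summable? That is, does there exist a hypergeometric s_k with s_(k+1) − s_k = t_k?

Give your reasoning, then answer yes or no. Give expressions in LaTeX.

r(k) = (k + 1)*(k + 3)*(k + (k + 1)**2 + 8)/(3*k*(k**2 + k + 7)) after simplifying.
Gosper form: A/B · C(k+1)/C(k) with A=k/3 + 1, B=1, C=k**3 + k**2 + 7*k.
Key eq: (k/3 + 1)·f(k+1) = (1)·f(k) + (k**3 + k**2 + 7*k).
deg f ≤ 2 (via 1,0,3).
A polynomial solution: f(k) = 3*(k**2 - k + 1).
Certificate R = B(k−1)f/C = 3*(k**2 - k + 1)/(k*(k**2 + k + 7)) gives s_k = 4*(k**2 - k + 1)*factorial(k + 2)/3**k.
s_(k+1) − s_k = 4*k*(k**2 + k + 7)*factorial(k + 2)/(3*3**k) = t_k.

Yes. s_k = 4 \cdot 3^{- k} \left(k^{2} - k + 1\right) \left(k + 2\right)!.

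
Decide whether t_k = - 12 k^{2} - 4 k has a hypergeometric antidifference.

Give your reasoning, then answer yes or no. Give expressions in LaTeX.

Yes. s_k = 4 k^{2} \left(1 - k\right).

Step 1: r(k) = (k + 3*(k + 1)**2 + 1)/(k*(3*k + 1)).
Factor: A=1; B=1; C=k**2 + k/3.
Set up (1)·f(k+1) − (1)·f(k) − (k**2 + k/3) = 0.
deg f ≤ 3 (via 0,0,2).
A polynomial solution: f(k) = k**2*(k - 1)/3.
So s_k = (B(k−1)f/C)·t_k = (k*(k - 1)/(3*k + 1))·t_k = 4*k**2*(1 - k).
s_(k+1) − s_k = 4*k*(-3*k - 1) = t_k.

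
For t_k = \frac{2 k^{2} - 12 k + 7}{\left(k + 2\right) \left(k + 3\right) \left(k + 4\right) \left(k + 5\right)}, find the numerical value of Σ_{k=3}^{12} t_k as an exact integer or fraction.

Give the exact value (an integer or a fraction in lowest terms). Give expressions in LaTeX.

Σ = 19/3570

Step 1: r(k) = (2*k**3 - 4*k**2 - 19*k - 6)/(2*k**3 - 65*k + 42).
Gosper form: A/B · C(k+1)/C(k) with A=k + 2, B=k + 6, C=k**2 - 6*k + 7/2.
f must satisfy (k + 2)·f(k+1) − (k + 5)·f(k) = k**2 - 6*k + 7/2.
deg f ≤ 3 (via 1,1,2).
Match coefficients ⇒ f(k) = k*(k**2 - 7*k + 34)/16.
So s_k = (B(k−1)f/C)·t_k = (k*(k + 5)*(k**2 - 7*k + 34)/(8*(2*k**2 - 12*k + 7)))·t_k = k*(k**2 - 7*k + 34)/(8*(k + 2)*(k + 3)*(k + 4)).
s_(k+1) − s_k = (2*k**2 - 12*k + 7)/(k**4 + 14*k**3 + 71*k**2 + 154*k + 120) = t_k.
Σ_(k=3)^(12) t_k = s_(13) − s_(3) = 91/2040 − (11/280) = 19/3570.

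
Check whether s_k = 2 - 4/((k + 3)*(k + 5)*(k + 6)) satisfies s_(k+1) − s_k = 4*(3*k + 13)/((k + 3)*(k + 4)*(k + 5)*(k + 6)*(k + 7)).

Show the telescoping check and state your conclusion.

s_(k+1) = 2 - 4/((k + 4)*(k + 6)*(k + 7))
s_(k+1) − s_k = 4*(3*k + 13)/(k**5 + 25*k**4 + 245*k**3 + 1175*k**2 + 2754*k + 2520)
(s_(k+1) − s_k) − t_k = 0

valid; difference matches t_k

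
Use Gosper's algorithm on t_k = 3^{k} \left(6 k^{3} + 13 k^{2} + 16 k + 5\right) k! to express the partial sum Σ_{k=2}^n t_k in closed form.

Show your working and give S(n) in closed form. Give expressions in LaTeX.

Compute t_(k+1)/t_k: get 3*(6*k**4 + 37*k**3 + 91*k**2 + 100*k + 40)/(6*k**3 + 13*k**2 + 16*k + 5).
Factor: A=3*k + 3; B=1; C=k**3 + 13*k**2/6 + 8*k/3 + 5/6.
Key eq: (3*k + 3)·f(k+1) = (1)·f(k) + (k**3 + 13*k**2/6 + 8*k/3 + 5/6).
From deg A=1, deg B=0, deg C=3: d=2.
Solve for f: f(k) = (2*k**2 - k + 1)/6 (degree 2 ≤ 2).
Get s_k = R·t_k = 3**k*(2*k**2 - k + 1)*factorial(k) with R(k) = B(k−1)f(k)/C(k) = (2*k**2 - k + 1)/(6*k**3 + 13*k**2 + 16*k + 5).
s_(k+1) − s_k = 3**k*(6*k**3 + 13*k**2 + 16*k + 5)*factorial(k) = t_k.
Evaluate: s_(n+1) = 3**(n + 1)*(2*n**2 + 3*n + 2)*factorial(n + 1); subtract s_(2) = 126 ⇒ S(n) = 6*3**n*n**3*factorial(n) + 15*3**n*n**2*factorial(n) + 15*3**n*n*factorial(n) + 6*3**n*factorial(n) - 126.

S(n) = 6 \cdot 3^{n} n^{3} n! + 15 \cdot 3^{n} n^{2} n! + 15 \cdot 3^{n} n n! + 6 \cdot 3^{n} n! - 126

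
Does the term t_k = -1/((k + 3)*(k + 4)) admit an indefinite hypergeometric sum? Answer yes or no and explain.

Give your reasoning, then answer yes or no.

t_(k+1)/t_k = (k + 3)/(k + 5).
Factor: A=k + 3; B=k + 5; C=1.
Need (k + 3)·f(k+1) − (k + 4)·f(k) = 1.
deg f ≤ 1 (via 1,1,0).
Solving with deg f ≤ 1: f(k) = k/3.
R(k) = B(k−1)·f(k)/C(k) = k*(k + 4)/3; s_k = R·t_k = -k/(3*k + 9).
s_(k+1) − s_k = -1/(k**2 + 7*k + 12) = t_k.

Yes. s_k = -k/(3*k + 9).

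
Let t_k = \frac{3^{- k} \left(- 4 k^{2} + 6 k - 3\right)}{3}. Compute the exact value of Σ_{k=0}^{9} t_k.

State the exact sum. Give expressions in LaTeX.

Σ = -39302/19683

Ratio r(k) = (4*k**2 + 2*k + 1)/(3*(4*k**2 - 6*k + 3)).
Normal form (A,B,C) = (1/3, 1, k**2 - 3*k/2 + 3/4).
Solve (1/3)·f(k+1) − (1)·f(k) = k**2 - 3*k/2 + 3/4.
Bound: deg f ≤ 2.
Solve for f: f(k) = -3*(2*k**2 - k + 2)/4 (degree 2 ≤ 2).
Certificate R = B(k−1)f/C = -3*(2*k**2 - k + 2)/(4*k**2 - 6*k + 3) gives s_k = (2*k**2 - k + 2)/3**k.
Verify: (-4*k**2 + 6*k - 3)/(3*3**k) matches t_k.
Σ_(k=0)^(9) t_k = s_(10) − s_(0) = 64/19683 − (2) = -39302/19683.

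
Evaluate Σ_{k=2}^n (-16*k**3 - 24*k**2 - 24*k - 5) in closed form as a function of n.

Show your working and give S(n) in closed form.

The ratio is (16*k**3 + 72*k**2 + 120*k + 69)/(16*k**3 + 24*k**2 + 24*k + 5).
A = 1, B = 1, C = k**3 + 3*k**2/2 + 3*k/2 + 5/16.
f must satisfy (1)·f(k+1) − (1)·f(k) = k**3 + 3*k**2/2 + 3*k/2 + 5/16.
Degrees (0,0,3) ⇒ d ≤ 4.
Solve for f: f(k) = k*(4*k**3 + 4*k - 3)/16 (degree 4 ≤ 4).
Then R = B(k−1)f/C = k*(4*k**3 + 4*k - 3)/(16*k**3 + 24*k**2 + 24*k + 5), so s_k = R(k)·t_k = k*(-4*k**3 - 4*k + 3).
Check: Δs_k = -16*k**3 - 24*k**2 - 24*k - 5. ✓
s_(n+1) = -4*n**4 - 16*n**3 - 28*n**2 - 21*n - 5 and s_(2) = -74, so S(n) = -4*n**4 - 16*n**3 - 28*n**2 - 21*n + 69.

S(n) = -4*n**4 - 16*n**3 - 28*n**2 - 21*n + 69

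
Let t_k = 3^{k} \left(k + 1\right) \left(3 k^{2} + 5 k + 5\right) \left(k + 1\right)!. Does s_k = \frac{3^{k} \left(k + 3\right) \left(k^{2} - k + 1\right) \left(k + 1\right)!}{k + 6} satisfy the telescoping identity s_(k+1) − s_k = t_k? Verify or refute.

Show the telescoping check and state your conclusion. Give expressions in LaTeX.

s_(k+1) = 3**(k + 1)*(k + 4)*(k**2 + k + 1)*factorial(k + 2)/(k + 7)
s_(k+1) − s_k = 3**k*(3*k**5 + 38*k**4 + 162*k**3 + 300*k**2 + 287*k + 123)*factorial(k + 1)/((k + 6)*(k + 7))
(s_(k+1) − s_k) − t_k = -3**(k + 1)*(3*k**4 + 26*k**3 + 57*k**2 + 66*k + 29)*factorial(k + 1)/((k + 6)*(k + 7))

Invalid: residual - \frac{3^{k + 1} \left(3 k^{4} + 26 k^{3} + 57 k^{2} + 66 k + 29\right) \left(k + 1\right)!}{\left(k + 6\right) \left(k + 7\right)} ≠ 0.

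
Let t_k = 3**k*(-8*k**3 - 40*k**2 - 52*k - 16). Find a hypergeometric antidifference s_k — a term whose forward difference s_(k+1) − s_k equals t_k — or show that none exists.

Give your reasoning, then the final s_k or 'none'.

t_(k+1)/t_k = 3*(2*k**3 + 16*k**2 + 39*k + 29)/(2*k**3 + 10*k**2 + 13*k + 4).
So A=3 and B=1, with C=k**3 + 5*k**2 + 13*k/2 + 2.
Key eq: (3)·f(k+1) = (1)·f(k) + (k**3 + 5*k**2 + 13*k/2 + 2).
d = 3 from the (0,0,3) case.
Solving with deg f ≤ 3: f(k) = (2*k**3 + k**2 + k - 2)/4.
Get s_k = R·t_k = 2*3**k*(-2*k**3 - k**2 - k + 2) with R(k) = B(k−1)f(k)/C(k) = (2*k**3 + k**2 + k - 2)/(2*(2*k**3 + 10*k**2 + 13*k + 4)).
s_(k+1) − s_k = 3**k*(-8*k**3 - 40*k**2 - 52*k - 16) = t_k.

s_k = 2*3**k*(-2*k**3 - k**2 - k + 2)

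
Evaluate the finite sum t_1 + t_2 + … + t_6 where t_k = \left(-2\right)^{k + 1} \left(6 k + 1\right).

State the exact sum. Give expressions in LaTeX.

t_(k+1)/t_k = 2*(-6*k - 7)/(6*k + 1).
So A=-2 and B=1, with C=k + 1/6.
Need (-2)·f(k+1) − (1)·f(k) = k + 1/6.
Degrees (0,0,1) ⇒ d ≤ 1.
Solve for f: f(k) = -(2*k - 1)/6 (degree 1 ≤ 1).
Then R = B(k−1)f/C = -(2*k - 1)/(6*k + 1), so s_k = R(k)·t_k = (-2)**(k + 1)*(1 - 2*k).
Δs = (-2)**(k + 1)*(6*k + 1), as required.
Sum = s_(7) − s_(1); s_(7) = -3328, s_(1) = -4 ⇒ -3324.

Σ = -3324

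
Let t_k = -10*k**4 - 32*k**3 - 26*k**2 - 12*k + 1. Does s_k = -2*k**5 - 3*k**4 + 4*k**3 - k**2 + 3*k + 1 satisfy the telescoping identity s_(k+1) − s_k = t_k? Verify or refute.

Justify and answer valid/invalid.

s_(k+1) = -2*k**5 - 13*k**4 - 28*k**3 - 27*k**2 - 9*k + 2
s_(k+1) − s_k = -10*k**4 - 32*k**3 - 26*k**2 - 12*k + 1
(s_(k+1) − s_k) − t_k = 0

Valid: the claim telescopes to t_k.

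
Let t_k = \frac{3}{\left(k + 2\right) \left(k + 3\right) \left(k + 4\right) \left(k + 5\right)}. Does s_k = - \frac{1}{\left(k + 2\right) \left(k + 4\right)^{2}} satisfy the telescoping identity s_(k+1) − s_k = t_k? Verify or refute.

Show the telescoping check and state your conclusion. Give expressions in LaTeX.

s_(k+1) = -1/((k + 3)*(k + 5)**2)
s_(k+1) − s_k = -1/((k + 3)*(k + 5)**2) + 1/((k + 2)*(k + 4)**2)
(s_(k+1) − s_k) − t_k = (-4*k - 17)/(k**6 + 23*k**5 + 217*k**4 + 1073*k**3 + 2926*k**2 + 4160*k + 2400)

Invalid: residual \frac{- 4 k - 17}{k^{6} + 23 k^{5} + 217 k^{4} + 1073 k^{3} + 2926 k^{2} + 4160 k + 2400} ≠ 0.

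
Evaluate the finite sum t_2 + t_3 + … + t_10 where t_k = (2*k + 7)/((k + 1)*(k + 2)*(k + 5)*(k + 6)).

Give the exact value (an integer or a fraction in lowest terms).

Σ = 19/448

t_(k+1)/t_k = (k + 1)*(k + 5)*(2*k + 9)/((k + 3)*(k + 7)*(2*k + 7)).
So A=k + 1 and B=k + 7, with C=k**3 + 21*k**2/2 + 73*k/2 + 42.
Need (k + 1)·f(k+1) − (k + 6)·f(k) = k**3 + 21*k**2/2 + 73*k/2 + 42.
Bound: deg f ≤ 5.
Match coefficients ⇒ f(k) = k*(k + 2)*(k + 3)*(k + 4)*(k + 6)/10.
R(k) = B(k−1)·f(k)/C(k) = k*(k + 2)*(k + 6)**2/(5*(2*k + 7)); s_k = R·t_k = k*(k + 6)/(5*(k**2 + 6*k + 5)).
s_(k+1) − s_k = (2*k + 7)/(k**4 + 14*k**3 + 65*k**2 + 112*k + 60) = t_k.
Sum = s_(11) − s_(2); s_(11) = 187/960, s_(2) = 16/105 ⇒ 19/448.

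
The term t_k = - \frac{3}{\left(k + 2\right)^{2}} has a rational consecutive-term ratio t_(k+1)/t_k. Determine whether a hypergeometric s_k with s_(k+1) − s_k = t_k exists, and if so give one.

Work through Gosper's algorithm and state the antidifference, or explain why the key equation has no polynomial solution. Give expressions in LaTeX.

not Gosper-summable; s_k does not exist

The ratio is (k + 2)**2/(k + 3)**2.
Take A(k)=k**2 + 4*k + 4, B(k)=k**2 + 6*k + 9, C(k)=1.
Need (k**2 + 4*k + 4)·f(k+1) − (k**2 + 4*k + 4)·f(k) = 1.
deg f ≤ 0 (via 2,2,0).
Generic f = c0 gives residual -1; -1 = 0 cannot hold, so t_k is not Gosper-summable.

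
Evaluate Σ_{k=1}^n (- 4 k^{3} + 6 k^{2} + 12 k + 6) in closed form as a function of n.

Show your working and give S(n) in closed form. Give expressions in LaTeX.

S(n) = n \left(- n^{3} + 8 n + 13\right)

t_(k+1)/t_k = (2*k**3 + 3*k**2 - 6*k - 10)/(2*k**3 - 3*k**2 - 6*k - 3).
Normal form (A,B,C) = (1, 1, k**3 - 3*k**2/2 - 3*k - 3/2).
Solve (1)·f(k+1) − (1)·f(k) = k**3 - 3*k**2/2 - 3*k - 3/2.
Degrees (0,0,3) ⇒ d ≤ 4.
A polynomial solution: f(k) = k*(k**3 - 4*k**2 - 2*k - 1)/4.
Then R = B(k−1)f/C = k*(k**3 - 4*k**2 - 2*k - 1)/(2*(2*k**3 - 3*k**2 - 6*k - 3)), so s_k = R(k)·t_k = k*(-k**3 + 4*k**2 + 2*k + 1).
Check: Δs_k = -4*k**3 + 6*k**2 + 12*k + 6. ✓
Telescope: S(n) = s_(n+1) − s_(1) = -n**4 + 8*n**2 + 13*n + 6 − (6) = n*(-n**3 + 8*n + 13).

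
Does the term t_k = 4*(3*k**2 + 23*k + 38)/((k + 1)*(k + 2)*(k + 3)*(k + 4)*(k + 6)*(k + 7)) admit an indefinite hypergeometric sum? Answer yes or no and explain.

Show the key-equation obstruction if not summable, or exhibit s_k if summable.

r(k) = (k + 1)*(k + 6)*(23*k + 3*(k + 1)**2 + 61)/((k + 5)*(k + 8)*(3*k**2 + 23*k + 38)) after simplifying.
Gosper form: A/B · C(k+1)/C(k) with A=k + 1, B=k + 8, C=k**3 + 38*k**2/3 + 51*k + 190/3.
f must satisfy (k + 1)·f(k+1) − (k + 7)·f(k) = k**3 + 38*k**2/3 + 51*k + 190/3.
From deg A=1, deg B=1, deg C=3: d=6.
A polynomial solution: f(k) = k*(k + 2)*(k + 4)*(k + 5)*(k**2 + 10*k + 27)/54.
So s_k = (B(k−1)f/C)·t_k = (k*(k + 2)*(k + 4)*(k + 7)*(k**2 + 10*k + 27)/(18*(3*k**2 + 23*k + 38)))·t_k = 2*k*(k**2 + 10*k + 27)/(9*(k**3 + 10*k**2 + 27*k + 18)).
Verify: 4*(3*k**2 + 23*k + 38)/(k**6 + 23*k**5 + 207*k**4 + 925*k**3 + 2144*k**2 + 2412*k + 1008) matches t_k.

Yes. s_k = 2*k*(k**2 + 10*k + 27)/(9*(k**3 + 10*k**2 + 27*k + 18)).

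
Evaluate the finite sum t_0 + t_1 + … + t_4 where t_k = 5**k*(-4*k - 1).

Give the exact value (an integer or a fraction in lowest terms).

t_(k+1)/t_k = 5*(4*k + 5)/(4*k + 1).
So A=5 and B=1, with C=k + 1/4.
f must satisfy (5)·f(k+1) − (1)·f(k) = k + 1/4.
Bound: deg f ≤ 1.
Solve for f: f(k) = (k - 1)/4 (degree 1 ≤ 1).
Then R = B(k−1)f/C = (k - 1)/(4*k + 1), so s_k = R(k)·t_k = 5**k*(1 - k).
Δs = 5**k*(-4*k - 1), as required.
Telescoping: Σ = s_(5) − s_(0) = -12500 − (1) = -12501.

Σ = -12501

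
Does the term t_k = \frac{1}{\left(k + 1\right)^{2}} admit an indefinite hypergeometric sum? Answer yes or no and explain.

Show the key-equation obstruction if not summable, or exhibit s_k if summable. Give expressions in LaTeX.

Step 1: r(k) = (k + 1)**2/(k + 2)**2.
A = k**2 + 2*k + 1, B = k**2 + 4*k + 4, C = 1.
Need (k**2 + 2*k + 1)·f(k+1) − (k**2 + 2*k + 1)·f(k) = 1.
d = 0 from the (2,2,0) case.
Generic f = c0 gives residual -1; -1 = 0 cannot hold, so t_k is not Gosper-summable.

No — t_k has no hypergeometric antidifference.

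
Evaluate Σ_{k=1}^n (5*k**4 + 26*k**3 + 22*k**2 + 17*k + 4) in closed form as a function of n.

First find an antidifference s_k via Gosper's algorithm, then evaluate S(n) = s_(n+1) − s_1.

Ratio r(k) = (5*k**4 + 46*k**3 + 130*k**2 + 159*k + 74)/(5*k**4 + 26*k**3 + 22*k**2 + 17*k + 4).
Factor: A=1; B=1; C=k**4 + 26*k**3/5 + 22*k**2/5 + 17*k/5 + 4/5.
f must satisfy (1)·f(k+1) − (1)·f(k) = k**4 + 26*k**3/5 + 22*k**2/5 + 17*k/5 + 4/5.
Degrees (0,0,4) ⇒ d ≤ 5.
Coefficient equations give f(k) = k*(k**4 + 4*k**3 - 4*k**2 + 4*k - 1)/5.
R(k) = B(k−1)·f(k)/C(k) = k*(k**4 + 4*k**3 - 4*k**2 + 4*k - 1)/(5*k**4 + 26*k**3 + 22*k**2 + 17*k + 4); s_k = R·t_k = k*(k**4 + 4*k**3 - 4*k**2 + 4*k - 1).
Verify: 5*k**4 + 26*k**3 + 22*k**2 + 17*k + 4 matches t_k.
Telescope: S(n) = s_(n+1) − s_(1) = n**5 + 9*n**4 + 22*n**3 + 26*n**2 + 16*n + 4 − (4) = n*(n**4 + 9*n**3 + 22*n**2 + 26*n + 16).

S(n) = n*(n**4 + 9*n**3 + 22*n**2 + 26*n + 16)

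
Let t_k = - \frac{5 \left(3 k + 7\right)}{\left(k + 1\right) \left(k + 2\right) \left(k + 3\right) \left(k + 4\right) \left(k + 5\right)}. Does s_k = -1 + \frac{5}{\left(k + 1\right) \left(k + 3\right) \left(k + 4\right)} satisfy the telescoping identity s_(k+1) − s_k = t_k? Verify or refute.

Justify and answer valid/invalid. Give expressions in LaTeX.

s_(k+1) = -1 + 5/((k + 2)*(k + 4)*(k + 5))
s_(k+1) − s_k = 5*(-3*k - 7)/(k**5 + 15*k**4 + 85*k**3 + 225*k**2 + 274*k + 120)
(s_(k+1) − s_k) − t_k = 0

valid (s_(k+1) − s_k reduces to t_k)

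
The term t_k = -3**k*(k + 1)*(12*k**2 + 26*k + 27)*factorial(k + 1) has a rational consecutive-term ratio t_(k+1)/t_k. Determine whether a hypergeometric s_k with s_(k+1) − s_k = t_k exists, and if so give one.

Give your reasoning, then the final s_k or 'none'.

r(k) = (k + 2)**2*(78*k + 36*(k + 1)**2 + 159)/((k + 1)*(12*k**2 + 26*k + 27)) after simplifying.
Gosper form: A/B · C(k+1)/C(k) with A=3*k + 6, B=1, C=k**3 + 19*k**2/6 + 53*k/12 + 9/4.
Need (3*k + 6)·f(k+1) − (1)·f(k) = k**3 + 19*k**2/6 + 53*k/12 + 9/4.
Degrees (1,0,3) ⇒ d ≤ 2.
Match coefficients ⇒ f(k) = (4*k**2 - 2*k + 3)/12.
So s_k = (B(k−1)f/C)·t_k = ((4*k**2 - 2*k + 3)/((k + 1)*(12*k**2 + 26*k + 27)))·t_k = -3**k*(4*k**2 - 2*k + 3)*factorial(k + 1).
Check: Δs_k = -3**k*(k + 1)*(12*k**2 + 26*k + 27)*factorial(k + 1). ✓

s_k = -3**k*(4*k**2 - 2*k + 3)*factorial(k + 1)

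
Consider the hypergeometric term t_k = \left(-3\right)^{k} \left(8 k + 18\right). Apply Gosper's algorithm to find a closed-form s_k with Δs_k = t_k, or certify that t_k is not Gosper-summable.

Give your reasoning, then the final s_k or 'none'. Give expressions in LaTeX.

s_k = \left(-3\right)^{k} \left(- 2 k - 3\right)

Step 1: r(k) = 3*(-4*k - 13)/(4*k + 9).
Factor: A=-3; B=1; C=k + 9/4.
f must satisfy (-3)·f(k+1) − (1)·f(k) = k + 9/4.
d = 1 from the (0,0,1) case.
Solve for f: f(k) = -(2*k + 3)/8 (degree 1 ≤ 1).
Get s_k = R·t_k = (-3)**k*(-2*k - 3) with R(k) = B(k−1)f(k)/C(k) = -(2*k + 3)/(2*(4*k + 9)).
s_(k+1) − s_k = (-3)**k*(8*k + 18) = t_k.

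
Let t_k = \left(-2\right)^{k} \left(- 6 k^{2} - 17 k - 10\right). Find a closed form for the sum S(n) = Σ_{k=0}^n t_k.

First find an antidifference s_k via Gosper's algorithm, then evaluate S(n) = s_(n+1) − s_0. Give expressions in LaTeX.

r(k) = 2*(-6*k**2 - 29*k - 33)/(6*k**2 + 17*k + 10) after simplifying.
Factor: A=-2; B=1; C=k**2 + 17*k/6 + 5/3.
Need (-2)·f(k+1) − (1)·f(k) = k**2 + 17*k/6 + 5/3.
Degrees (0,0,2) ⇒ d ≤ 2.
Match coefficients ⇒ f(k) = -k*(2*k + 3)/6.
R(k) = B(k−1)·f(k)/C(k) = -k*(2*k + 3)/((k + 2)*(6*k + 5)); s_k = R·t_k = (-2)**k*k*(2*k + 3).
Verify: (-2)**k*(-6*k**2 - 17*k - 10) matches t_k.
Evaluate: s_(n+1) = (-2)**(n + 1)*(2*n**2 + 7*n + 5); subtract s_(0) = 0 ⇒ S(n) = (-2)**(n + 1)*(2*n**2 + 7*n + 5).

S(n) = \left(-2\right)^{n + 1} \left(2 n^{2} + 7 n + 5\right)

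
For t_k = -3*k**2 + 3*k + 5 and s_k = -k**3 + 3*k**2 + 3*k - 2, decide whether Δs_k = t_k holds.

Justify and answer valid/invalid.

Valid: the claim telescopes to t_k.

s_(k+1) = -k**3 + 6*k + 3
s_(k+1) − s_k = -3*k**2 + 3*k + 5
(s_(k+1) − s_k) − t_k = 0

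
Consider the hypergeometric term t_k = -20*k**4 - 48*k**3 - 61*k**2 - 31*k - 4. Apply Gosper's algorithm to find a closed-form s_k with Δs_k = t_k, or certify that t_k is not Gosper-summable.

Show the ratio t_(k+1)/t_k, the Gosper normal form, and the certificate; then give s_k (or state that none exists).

s_k = k*(-4*k**4 - 2*k**3 - 3*k**2 + 3*k + 2)

Compute t_(k+1)/t_k: get (20*k**4 + 128*k**3 + 325*k**2 + 377*k + 164)/(20*k**4 + 48*k**3 + 61*k**2 + 31*k + 4).
Take A(k)=1, B(k)=1, C(k)=k**4 + 12*k**3/5 + 61*k**2/20 + 31*k/20 + 1/5.
f must satisfy (1)·f(k+1) − (1)·f(k) = k**4 + 12*k**3/5 + 61*k**2/20 + 31*k/20 + 1/5.
d = 5 from the (0,0,4) case.
A polynomial solution: f(k) = k*(4*k**4 + 2*k**3 + 3*k**2 - 3*k - 2)/20.
Certificate R = B(k−1)f/C = k*(4*k**4 + 2*k**3 + 3*k**2 - 3*k - 2)/(20*k**4 + 48*k**3 + 61*k**2 + 31*k + 4) gives s_k = k*(-4*k**4 - 2*k**3 - 3*k**2 + 3*k + 2).
s_(k+1) − s_k = -20*k**4 - 48*k**3 - 61*k**2 - 31*k - 4 = t_k.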